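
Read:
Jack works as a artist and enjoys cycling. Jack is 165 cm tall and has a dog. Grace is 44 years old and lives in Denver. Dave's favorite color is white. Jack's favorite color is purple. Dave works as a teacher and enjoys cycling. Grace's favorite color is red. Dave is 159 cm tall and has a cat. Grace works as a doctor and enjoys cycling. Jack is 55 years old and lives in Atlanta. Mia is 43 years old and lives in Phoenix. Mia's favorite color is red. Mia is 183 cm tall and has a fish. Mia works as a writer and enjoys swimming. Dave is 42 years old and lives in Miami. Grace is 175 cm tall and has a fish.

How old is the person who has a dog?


Person with dog is Jack, age 55

55


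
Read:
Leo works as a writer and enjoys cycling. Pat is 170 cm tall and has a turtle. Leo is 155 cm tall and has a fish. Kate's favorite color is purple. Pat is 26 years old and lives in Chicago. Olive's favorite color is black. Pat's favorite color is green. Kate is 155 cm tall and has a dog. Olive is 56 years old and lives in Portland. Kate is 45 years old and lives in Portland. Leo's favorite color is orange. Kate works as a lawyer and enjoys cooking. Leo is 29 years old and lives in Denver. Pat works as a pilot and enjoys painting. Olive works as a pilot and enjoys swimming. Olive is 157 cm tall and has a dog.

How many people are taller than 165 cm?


Taller than 165: 1

1


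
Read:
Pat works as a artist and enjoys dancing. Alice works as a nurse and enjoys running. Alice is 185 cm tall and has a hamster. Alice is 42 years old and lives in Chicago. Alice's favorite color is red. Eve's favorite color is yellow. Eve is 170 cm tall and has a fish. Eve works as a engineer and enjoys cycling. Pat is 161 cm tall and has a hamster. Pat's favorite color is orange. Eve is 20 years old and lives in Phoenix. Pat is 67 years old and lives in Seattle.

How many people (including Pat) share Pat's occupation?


Pat is a artist. Count = 1

1


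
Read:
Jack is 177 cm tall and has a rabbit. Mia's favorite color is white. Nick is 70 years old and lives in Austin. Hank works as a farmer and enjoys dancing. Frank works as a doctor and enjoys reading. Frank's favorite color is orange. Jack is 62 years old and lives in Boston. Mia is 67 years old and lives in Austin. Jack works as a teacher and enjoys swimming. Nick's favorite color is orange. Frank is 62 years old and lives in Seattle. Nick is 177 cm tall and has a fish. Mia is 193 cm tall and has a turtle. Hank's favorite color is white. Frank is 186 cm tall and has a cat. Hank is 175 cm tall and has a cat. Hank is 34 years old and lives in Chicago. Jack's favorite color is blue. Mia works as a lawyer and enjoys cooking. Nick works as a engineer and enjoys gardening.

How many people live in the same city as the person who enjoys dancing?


Person with hobby dancing is Hank, city Chicago. Count = 1

1


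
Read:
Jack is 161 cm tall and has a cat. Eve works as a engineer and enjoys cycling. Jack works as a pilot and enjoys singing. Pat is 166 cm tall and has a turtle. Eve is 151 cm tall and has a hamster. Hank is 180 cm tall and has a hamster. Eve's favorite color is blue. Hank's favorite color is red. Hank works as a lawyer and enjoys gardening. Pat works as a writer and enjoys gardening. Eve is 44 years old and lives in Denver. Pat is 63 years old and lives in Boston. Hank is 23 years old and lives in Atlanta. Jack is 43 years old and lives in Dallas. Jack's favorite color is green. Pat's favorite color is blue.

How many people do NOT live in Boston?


Not in Boston: 3

3


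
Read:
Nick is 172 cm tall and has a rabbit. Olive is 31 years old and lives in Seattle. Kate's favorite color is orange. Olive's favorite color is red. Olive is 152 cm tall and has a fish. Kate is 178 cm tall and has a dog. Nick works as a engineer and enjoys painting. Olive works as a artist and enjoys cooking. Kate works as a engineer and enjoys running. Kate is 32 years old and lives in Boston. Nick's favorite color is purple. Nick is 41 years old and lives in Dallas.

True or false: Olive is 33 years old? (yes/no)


Olive is actually 31. no

no


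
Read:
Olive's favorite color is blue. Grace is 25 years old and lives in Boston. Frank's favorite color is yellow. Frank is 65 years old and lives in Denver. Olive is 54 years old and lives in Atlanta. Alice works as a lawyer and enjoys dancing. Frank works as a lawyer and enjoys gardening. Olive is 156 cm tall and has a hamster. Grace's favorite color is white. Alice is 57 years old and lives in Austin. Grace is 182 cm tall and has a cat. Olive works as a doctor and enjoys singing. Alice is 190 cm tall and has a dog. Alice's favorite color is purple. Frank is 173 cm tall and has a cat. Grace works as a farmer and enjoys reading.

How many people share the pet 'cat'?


Count: 2

2


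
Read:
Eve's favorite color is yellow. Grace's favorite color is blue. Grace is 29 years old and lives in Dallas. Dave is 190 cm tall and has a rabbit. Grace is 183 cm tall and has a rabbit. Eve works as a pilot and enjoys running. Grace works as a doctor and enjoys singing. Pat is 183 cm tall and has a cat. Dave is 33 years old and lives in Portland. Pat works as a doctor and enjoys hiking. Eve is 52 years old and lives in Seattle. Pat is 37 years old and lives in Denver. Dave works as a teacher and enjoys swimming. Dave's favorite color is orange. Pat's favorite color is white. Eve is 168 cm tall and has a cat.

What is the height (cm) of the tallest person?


Tallest: Dave at 190 cm

190


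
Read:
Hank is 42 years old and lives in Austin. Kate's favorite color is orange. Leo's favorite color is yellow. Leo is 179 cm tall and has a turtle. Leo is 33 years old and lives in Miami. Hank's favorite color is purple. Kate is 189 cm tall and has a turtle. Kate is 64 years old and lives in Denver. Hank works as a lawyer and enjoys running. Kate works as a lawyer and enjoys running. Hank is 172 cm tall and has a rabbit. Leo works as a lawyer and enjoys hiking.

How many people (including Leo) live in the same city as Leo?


Leo lives in Miami. Count = 1

1


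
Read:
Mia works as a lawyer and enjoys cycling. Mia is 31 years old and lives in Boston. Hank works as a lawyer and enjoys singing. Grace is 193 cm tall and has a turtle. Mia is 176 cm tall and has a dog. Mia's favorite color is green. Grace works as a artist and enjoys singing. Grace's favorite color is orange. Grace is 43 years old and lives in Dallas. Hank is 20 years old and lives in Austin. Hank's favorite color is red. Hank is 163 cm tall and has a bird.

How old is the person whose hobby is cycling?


Person with hobby=cycling is Mia, age 31

31


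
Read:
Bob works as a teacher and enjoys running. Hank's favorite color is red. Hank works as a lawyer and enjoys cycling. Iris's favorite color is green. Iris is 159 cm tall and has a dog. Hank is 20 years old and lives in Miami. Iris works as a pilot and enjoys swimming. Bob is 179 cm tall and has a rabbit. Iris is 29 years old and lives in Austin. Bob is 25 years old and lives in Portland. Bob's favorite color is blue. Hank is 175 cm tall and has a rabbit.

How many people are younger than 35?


Filter: 3

3


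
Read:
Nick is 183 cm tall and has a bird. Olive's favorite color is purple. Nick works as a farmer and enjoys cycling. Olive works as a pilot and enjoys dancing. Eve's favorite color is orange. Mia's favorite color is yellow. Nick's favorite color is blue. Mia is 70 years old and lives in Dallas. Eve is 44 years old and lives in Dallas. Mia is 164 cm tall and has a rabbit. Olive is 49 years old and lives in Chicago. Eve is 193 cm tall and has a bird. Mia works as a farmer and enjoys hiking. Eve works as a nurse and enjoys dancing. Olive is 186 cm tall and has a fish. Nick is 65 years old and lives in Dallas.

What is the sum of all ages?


65+70+49+44 = 228

228


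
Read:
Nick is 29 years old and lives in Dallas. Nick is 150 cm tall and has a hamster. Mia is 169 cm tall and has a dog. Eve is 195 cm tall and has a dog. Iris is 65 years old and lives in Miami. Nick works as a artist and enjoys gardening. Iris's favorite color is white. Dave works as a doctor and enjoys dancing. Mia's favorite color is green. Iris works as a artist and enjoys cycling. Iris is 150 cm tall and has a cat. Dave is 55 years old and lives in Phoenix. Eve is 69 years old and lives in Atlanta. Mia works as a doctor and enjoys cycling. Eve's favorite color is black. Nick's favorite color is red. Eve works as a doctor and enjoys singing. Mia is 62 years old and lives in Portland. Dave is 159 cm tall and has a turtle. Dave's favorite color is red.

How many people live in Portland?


Count in Portland: 1

1


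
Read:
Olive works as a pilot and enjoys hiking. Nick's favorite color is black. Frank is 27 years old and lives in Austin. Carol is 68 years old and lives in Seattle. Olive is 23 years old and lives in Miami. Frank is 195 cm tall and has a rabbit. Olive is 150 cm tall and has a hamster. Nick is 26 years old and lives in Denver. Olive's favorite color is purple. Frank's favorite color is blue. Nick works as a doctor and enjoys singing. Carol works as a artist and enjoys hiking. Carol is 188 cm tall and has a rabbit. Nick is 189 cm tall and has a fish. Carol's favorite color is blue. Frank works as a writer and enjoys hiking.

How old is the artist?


The artist is Carol, age 68

68


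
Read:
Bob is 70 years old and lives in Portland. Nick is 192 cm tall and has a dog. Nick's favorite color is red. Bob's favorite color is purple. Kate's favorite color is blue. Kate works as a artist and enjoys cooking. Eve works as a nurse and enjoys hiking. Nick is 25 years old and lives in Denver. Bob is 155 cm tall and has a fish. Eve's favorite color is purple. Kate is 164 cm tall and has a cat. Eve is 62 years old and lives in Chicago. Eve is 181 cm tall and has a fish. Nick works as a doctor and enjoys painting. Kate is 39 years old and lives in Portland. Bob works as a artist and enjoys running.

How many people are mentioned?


People: Kate, Eve, Bob, Nick. Count = 4

4


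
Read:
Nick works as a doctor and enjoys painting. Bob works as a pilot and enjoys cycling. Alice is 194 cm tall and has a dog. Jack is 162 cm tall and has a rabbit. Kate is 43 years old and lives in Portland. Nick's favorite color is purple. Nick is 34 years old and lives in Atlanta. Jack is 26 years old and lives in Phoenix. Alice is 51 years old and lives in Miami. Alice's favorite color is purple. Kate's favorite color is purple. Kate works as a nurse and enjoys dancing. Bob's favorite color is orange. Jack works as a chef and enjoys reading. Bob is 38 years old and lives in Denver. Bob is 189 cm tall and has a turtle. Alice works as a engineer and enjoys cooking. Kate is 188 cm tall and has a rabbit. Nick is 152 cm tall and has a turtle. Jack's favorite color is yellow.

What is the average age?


Sum=192, n=5, avg=38.4

38.4


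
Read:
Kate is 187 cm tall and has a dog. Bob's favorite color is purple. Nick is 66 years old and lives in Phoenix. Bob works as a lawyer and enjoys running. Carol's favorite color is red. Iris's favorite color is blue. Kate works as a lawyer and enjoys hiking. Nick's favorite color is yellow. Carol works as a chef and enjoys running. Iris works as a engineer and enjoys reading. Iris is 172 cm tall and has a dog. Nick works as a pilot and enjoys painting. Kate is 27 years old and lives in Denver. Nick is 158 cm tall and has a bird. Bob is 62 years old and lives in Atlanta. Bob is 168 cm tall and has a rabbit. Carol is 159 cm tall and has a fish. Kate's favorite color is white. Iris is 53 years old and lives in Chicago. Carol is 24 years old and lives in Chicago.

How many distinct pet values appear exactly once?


Unique pet values: 3

3


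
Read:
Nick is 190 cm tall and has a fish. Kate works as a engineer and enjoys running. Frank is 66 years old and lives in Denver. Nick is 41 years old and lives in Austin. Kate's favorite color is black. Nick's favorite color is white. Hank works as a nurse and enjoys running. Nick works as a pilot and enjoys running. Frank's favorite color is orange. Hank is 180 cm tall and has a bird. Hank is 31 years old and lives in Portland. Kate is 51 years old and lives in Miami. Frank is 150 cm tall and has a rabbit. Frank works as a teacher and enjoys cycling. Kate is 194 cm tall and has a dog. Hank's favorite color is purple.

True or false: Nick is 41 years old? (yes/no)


Nick is actually 41. yes

yes


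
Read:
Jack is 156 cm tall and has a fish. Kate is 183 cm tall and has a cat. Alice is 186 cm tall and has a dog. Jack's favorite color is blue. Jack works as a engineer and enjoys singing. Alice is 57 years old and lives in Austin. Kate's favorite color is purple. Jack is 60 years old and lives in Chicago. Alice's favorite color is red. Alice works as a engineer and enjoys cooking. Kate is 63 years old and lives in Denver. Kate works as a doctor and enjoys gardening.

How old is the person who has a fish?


Person with fish is Jack, age 60

60


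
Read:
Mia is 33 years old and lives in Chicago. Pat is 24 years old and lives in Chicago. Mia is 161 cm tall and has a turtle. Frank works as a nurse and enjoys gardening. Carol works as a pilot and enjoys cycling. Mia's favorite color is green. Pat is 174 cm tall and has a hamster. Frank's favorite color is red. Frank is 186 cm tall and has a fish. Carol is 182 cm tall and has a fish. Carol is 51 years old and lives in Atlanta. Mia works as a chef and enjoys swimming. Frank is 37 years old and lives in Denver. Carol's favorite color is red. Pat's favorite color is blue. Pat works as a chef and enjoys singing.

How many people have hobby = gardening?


Count: 1

1


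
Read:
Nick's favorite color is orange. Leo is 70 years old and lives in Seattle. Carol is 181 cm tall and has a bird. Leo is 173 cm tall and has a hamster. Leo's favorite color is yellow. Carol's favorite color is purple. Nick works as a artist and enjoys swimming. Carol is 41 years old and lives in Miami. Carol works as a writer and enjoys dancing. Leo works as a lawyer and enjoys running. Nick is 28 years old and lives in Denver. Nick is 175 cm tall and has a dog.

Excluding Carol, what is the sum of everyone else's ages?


Sum (excluding Carol): 98

98


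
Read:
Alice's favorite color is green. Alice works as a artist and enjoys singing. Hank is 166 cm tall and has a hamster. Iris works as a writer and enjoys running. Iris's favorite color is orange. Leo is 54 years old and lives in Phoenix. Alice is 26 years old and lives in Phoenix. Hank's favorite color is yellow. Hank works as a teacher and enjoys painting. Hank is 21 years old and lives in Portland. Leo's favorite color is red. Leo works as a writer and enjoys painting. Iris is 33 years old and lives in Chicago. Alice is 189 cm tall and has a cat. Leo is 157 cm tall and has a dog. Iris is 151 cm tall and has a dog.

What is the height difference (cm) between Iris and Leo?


|151 - 157| = 6

6


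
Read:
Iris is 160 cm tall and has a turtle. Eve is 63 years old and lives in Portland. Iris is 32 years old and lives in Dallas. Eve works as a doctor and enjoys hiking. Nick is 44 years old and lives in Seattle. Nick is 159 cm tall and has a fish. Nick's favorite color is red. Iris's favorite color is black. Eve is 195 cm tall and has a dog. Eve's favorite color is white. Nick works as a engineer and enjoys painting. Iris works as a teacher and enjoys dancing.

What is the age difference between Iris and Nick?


|32 - 44| = 12

12


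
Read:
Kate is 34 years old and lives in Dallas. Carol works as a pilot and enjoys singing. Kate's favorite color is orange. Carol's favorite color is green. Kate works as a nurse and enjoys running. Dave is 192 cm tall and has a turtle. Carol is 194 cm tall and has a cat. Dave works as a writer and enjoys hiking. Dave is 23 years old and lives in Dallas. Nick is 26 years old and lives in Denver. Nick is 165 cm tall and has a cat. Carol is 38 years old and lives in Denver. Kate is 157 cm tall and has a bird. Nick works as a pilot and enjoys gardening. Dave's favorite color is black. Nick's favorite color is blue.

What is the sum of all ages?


38+26+23+34 = 121

121


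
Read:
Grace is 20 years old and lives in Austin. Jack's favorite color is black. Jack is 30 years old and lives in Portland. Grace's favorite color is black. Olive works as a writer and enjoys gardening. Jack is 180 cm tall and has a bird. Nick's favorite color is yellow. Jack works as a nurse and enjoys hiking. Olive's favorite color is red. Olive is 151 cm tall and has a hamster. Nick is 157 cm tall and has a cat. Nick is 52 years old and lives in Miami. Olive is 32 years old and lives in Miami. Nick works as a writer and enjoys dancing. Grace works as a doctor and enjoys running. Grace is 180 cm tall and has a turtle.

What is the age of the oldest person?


Oldest: Nick at 52

52


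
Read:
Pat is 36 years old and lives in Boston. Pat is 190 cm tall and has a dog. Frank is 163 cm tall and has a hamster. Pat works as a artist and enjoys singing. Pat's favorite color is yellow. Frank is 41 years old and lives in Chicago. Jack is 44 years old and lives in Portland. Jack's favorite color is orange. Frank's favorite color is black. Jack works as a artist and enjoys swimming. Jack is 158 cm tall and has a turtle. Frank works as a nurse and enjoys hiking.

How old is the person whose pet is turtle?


Person with pet=turtle is Jack, age 44

44


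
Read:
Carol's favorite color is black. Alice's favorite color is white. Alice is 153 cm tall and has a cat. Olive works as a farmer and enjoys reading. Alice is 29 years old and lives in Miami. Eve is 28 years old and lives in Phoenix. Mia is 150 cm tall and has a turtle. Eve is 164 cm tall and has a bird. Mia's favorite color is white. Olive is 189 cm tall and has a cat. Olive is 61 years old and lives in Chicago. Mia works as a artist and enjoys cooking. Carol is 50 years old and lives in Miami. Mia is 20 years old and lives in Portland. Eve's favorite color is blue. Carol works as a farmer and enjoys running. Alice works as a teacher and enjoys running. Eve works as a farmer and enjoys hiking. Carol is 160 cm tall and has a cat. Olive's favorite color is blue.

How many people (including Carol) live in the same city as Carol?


Carol lives in Miami. Count = 2

2


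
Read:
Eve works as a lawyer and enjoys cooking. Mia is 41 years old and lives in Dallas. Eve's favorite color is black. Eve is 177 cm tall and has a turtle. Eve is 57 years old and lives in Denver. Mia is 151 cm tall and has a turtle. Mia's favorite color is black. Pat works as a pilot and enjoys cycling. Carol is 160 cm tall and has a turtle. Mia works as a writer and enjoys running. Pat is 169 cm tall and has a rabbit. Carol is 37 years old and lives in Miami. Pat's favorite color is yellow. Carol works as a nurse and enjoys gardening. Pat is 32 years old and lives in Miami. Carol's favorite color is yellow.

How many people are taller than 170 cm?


Taller than 170: 1

1


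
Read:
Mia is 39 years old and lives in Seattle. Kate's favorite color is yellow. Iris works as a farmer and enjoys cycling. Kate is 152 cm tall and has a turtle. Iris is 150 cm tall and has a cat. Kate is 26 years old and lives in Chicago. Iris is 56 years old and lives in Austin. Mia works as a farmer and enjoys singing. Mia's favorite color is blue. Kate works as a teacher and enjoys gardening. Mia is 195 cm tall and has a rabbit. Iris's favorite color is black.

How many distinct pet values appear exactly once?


Unique pet values: 3

3


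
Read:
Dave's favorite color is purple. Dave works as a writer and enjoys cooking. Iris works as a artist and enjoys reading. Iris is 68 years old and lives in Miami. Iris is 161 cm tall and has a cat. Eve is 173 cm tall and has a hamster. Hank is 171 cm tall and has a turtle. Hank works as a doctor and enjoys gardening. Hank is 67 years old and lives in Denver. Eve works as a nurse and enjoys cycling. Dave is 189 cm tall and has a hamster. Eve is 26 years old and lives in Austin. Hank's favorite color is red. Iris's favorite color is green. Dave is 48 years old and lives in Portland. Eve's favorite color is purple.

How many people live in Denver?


Count in Denver: 1

1


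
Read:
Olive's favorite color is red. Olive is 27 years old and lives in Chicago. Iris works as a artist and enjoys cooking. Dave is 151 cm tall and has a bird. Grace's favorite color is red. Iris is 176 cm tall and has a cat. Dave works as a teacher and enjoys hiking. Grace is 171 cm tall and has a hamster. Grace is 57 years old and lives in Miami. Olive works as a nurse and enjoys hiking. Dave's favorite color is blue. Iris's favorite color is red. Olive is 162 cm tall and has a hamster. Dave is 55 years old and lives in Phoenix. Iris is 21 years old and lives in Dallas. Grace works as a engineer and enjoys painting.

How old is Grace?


Grace is 57 years old

57


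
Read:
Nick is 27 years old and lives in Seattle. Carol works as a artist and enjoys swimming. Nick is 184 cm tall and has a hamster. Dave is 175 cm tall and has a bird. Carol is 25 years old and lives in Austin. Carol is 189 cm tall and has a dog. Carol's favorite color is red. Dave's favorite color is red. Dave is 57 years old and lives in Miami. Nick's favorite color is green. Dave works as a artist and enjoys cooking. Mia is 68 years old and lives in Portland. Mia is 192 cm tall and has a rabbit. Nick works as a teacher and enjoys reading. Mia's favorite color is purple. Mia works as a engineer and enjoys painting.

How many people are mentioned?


People: Mia, Nick, Dave, Carol. Count = 4

4


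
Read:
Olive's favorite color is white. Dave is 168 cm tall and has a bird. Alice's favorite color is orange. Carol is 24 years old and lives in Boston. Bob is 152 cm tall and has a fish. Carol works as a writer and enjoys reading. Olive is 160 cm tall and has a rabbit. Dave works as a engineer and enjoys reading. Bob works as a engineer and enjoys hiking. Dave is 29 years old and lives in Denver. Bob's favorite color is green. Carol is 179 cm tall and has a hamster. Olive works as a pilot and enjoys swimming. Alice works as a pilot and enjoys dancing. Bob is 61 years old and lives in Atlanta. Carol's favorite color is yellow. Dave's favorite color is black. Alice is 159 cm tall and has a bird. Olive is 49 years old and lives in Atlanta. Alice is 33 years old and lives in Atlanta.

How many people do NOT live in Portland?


Not in Portland: 5

5


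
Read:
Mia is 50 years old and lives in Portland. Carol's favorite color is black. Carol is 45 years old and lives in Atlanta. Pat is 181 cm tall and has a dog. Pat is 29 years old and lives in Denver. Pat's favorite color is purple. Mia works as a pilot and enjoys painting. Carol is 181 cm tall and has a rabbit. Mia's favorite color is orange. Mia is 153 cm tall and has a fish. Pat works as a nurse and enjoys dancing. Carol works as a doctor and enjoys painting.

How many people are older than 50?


Filter: 0

0


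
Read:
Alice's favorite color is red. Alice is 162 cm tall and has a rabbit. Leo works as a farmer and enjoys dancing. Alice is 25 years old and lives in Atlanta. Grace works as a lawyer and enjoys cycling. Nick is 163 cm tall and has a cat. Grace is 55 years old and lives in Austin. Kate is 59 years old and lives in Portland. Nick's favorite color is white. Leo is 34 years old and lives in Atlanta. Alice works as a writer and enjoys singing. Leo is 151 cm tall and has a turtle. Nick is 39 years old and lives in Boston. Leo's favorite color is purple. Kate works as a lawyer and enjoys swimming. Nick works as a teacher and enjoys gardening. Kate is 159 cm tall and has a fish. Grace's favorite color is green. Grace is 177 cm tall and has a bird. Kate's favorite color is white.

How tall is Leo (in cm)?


Leo is 151 cm tall

151


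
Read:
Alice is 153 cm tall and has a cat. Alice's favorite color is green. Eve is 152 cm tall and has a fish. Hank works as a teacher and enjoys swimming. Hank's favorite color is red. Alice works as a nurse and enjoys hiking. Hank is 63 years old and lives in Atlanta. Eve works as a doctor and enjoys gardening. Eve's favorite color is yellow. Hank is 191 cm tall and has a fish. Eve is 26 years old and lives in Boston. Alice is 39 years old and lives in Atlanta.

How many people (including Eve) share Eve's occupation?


Eve is a doctor. Count = 1

1


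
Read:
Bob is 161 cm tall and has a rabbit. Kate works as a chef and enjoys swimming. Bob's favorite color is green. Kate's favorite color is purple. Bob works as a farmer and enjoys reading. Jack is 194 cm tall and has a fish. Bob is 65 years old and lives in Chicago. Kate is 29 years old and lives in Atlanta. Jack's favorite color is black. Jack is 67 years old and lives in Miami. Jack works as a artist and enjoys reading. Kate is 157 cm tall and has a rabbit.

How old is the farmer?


The farmer is Bob, age 65

65


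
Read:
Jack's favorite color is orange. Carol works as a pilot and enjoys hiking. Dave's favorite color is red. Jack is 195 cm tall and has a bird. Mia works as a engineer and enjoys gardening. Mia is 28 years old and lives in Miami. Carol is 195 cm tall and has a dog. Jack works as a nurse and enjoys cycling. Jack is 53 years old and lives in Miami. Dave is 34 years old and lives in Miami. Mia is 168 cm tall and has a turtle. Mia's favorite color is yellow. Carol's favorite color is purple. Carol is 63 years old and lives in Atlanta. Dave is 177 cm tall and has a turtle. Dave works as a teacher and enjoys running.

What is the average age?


Sum=178, n=4, avg=44.5

44.5


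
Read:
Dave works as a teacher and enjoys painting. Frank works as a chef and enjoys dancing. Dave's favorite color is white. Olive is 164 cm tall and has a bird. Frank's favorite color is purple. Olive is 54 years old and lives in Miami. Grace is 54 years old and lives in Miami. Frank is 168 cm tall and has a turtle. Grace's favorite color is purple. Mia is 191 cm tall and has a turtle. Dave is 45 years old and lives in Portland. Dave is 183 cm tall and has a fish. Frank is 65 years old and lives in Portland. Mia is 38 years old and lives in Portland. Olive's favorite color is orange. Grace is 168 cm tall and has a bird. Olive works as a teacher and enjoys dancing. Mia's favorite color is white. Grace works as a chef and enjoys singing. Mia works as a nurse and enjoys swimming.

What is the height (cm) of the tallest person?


Tallest: Mia at 191 cm

191


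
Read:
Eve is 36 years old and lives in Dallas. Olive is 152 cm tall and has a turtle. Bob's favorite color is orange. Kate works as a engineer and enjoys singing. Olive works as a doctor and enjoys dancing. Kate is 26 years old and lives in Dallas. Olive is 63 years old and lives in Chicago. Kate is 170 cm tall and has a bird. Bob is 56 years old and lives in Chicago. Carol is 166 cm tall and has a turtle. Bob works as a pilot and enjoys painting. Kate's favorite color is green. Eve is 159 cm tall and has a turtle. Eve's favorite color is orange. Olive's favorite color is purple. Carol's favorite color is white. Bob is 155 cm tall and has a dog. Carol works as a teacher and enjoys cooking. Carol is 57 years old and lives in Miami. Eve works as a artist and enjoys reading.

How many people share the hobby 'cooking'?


Count: 1

1


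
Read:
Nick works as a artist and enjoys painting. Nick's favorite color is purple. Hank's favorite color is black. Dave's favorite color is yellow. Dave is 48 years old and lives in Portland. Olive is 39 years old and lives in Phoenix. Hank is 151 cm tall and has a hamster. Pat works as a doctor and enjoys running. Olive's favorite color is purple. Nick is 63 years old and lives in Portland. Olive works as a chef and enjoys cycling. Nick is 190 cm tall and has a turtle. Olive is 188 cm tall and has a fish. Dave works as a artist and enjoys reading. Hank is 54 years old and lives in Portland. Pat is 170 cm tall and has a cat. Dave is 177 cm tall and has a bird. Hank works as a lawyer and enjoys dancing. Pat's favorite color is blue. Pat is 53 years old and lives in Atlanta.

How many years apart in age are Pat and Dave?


53 vs 48, diff = 5

5


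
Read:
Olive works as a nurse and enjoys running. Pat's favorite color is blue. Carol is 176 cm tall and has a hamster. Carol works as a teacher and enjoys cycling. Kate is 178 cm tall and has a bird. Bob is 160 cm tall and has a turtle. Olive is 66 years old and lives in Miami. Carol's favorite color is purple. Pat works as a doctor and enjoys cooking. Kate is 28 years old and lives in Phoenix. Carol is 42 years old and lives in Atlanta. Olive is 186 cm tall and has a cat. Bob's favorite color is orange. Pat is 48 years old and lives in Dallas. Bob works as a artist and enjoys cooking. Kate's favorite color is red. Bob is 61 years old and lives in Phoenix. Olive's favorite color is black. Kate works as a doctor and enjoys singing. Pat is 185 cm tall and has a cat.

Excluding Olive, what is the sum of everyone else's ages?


Sum (excluding Olive): 179

179


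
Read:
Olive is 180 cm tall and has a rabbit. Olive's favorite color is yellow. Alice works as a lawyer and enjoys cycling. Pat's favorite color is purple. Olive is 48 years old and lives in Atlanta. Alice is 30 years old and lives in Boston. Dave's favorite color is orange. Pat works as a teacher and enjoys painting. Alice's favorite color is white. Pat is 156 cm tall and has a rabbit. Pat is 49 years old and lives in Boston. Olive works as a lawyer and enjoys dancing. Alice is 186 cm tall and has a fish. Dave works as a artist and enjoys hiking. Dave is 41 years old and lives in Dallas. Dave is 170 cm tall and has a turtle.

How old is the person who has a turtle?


Person with turtle is Dave, age 41

41


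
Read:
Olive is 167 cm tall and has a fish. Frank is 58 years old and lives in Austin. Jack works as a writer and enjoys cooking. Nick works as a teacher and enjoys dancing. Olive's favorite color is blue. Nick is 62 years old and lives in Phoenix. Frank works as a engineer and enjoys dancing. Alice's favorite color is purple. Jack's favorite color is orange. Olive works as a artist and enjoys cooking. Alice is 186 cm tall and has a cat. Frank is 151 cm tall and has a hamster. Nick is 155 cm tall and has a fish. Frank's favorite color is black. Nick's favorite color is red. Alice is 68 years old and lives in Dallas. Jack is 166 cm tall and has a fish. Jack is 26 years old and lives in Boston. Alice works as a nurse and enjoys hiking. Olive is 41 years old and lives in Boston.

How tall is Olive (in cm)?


Olive is 167 cm tall

167


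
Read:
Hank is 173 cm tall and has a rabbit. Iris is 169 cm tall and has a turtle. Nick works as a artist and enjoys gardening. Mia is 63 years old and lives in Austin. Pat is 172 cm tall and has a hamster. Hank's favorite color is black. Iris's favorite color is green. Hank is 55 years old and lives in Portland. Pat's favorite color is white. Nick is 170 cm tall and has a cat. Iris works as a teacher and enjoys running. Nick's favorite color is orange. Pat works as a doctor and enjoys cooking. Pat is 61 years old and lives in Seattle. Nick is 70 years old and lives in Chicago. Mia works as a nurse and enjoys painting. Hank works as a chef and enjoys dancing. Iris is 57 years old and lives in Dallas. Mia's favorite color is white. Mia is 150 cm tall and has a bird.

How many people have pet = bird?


Count: 1

1


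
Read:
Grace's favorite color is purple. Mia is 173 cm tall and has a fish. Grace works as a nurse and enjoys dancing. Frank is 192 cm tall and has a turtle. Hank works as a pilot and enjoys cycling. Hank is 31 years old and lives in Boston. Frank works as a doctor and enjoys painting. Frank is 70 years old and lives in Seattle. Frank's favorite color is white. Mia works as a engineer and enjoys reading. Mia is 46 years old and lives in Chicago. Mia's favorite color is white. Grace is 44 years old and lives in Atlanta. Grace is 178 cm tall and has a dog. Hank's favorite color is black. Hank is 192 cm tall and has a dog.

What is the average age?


Sum=191, n=4, avg=47.75

47.75


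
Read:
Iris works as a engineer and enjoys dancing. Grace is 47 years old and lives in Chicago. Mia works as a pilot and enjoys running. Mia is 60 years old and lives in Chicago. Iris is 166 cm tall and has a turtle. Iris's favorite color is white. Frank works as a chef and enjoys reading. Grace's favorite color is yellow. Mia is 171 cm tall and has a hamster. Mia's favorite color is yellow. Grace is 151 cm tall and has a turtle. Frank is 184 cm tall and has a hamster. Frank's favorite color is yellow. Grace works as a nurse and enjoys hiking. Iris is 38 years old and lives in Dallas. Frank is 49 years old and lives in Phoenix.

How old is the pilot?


The pilot is Mia, age 60

60


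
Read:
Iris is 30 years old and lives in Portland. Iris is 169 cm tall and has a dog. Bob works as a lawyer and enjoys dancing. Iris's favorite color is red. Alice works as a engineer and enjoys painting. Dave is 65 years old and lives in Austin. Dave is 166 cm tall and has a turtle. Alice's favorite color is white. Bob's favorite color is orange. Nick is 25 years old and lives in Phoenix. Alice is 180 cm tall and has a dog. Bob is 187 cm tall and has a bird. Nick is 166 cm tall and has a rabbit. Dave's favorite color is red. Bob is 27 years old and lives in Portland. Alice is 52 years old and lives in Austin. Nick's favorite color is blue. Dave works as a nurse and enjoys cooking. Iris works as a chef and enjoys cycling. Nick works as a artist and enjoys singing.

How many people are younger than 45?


Filter: 3

3


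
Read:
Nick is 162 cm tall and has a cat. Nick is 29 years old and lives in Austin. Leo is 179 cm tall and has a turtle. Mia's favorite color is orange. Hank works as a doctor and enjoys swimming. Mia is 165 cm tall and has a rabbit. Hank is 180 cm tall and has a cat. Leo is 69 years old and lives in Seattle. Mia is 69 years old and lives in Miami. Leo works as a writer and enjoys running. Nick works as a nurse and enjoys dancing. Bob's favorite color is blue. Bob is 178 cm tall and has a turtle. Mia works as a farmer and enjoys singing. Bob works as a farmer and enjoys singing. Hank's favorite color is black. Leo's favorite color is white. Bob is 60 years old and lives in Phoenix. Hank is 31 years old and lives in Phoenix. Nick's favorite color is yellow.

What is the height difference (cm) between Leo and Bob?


|179 - 178| = 1

1


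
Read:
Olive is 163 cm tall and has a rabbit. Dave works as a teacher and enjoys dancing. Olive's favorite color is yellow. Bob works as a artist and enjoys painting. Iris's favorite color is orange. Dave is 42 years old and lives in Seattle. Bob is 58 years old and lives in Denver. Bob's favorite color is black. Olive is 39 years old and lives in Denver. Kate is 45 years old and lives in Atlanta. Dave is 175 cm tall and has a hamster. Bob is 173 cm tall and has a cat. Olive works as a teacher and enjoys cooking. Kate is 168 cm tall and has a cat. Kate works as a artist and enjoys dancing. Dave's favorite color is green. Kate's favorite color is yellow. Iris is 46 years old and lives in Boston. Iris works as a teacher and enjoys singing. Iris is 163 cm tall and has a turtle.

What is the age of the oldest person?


Oldest: Bob at 58

58


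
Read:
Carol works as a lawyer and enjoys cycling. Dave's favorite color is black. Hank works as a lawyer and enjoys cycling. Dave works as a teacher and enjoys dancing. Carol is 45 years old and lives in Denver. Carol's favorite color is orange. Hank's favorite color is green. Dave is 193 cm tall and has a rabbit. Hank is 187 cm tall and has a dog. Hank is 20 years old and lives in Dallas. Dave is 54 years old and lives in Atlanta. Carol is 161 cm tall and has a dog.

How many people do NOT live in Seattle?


Not in Seattle: 3

3


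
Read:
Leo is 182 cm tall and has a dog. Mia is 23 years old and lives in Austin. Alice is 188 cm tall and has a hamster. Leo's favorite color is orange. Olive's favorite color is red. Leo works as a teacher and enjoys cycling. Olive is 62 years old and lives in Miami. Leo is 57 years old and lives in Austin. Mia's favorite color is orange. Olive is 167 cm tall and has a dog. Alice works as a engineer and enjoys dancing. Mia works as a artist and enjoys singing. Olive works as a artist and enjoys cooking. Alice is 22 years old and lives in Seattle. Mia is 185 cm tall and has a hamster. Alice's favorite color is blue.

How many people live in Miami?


Count in Miami: 1

1


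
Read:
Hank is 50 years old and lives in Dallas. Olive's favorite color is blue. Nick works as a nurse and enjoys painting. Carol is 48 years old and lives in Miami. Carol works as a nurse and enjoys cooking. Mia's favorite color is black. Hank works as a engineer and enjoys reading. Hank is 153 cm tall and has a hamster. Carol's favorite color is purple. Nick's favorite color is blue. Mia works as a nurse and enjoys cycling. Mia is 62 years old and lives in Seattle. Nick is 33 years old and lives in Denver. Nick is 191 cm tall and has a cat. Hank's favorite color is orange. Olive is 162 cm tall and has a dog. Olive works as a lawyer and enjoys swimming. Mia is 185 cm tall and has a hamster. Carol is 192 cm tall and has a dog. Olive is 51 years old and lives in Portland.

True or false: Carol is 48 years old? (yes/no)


Carol is actually 48. yes

yes


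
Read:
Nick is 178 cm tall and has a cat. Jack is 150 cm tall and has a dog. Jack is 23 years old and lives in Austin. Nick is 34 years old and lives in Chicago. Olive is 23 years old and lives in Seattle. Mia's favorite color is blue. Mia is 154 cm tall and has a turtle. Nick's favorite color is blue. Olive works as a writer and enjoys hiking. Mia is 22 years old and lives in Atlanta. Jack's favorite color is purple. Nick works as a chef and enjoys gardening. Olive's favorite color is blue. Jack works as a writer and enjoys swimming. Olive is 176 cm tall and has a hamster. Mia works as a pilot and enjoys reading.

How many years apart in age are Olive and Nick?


23 vs 34, diff = 11

11


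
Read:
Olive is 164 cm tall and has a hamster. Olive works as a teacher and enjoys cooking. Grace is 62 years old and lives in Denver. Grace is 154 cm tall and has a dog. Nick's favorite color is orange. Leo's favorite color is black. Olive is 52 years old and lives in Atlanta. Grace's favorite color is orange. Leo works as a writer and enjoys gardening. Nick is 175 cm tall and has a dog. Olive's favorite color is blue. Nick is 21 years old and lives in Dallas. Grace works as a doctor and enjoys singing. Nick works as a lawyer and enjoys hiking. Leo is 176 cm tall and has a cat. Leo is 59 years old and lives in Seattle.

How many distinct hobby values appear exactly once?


Unique hobby values: 4

4


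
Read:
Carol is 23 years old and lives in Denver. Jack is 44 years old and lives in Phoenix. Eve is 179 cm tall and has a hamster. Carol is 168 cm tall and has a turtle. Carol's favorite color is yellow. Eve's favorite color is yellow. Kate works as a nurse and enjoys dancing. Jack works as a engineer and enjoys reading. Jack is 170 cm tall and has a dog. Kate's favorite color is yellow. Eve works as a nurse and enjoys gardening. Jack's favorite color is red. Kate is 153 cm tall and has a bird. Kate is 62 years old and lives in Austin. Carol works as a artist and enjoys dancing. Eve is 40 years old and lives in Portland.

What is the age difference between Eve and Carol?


|40 - 23| = 17

17


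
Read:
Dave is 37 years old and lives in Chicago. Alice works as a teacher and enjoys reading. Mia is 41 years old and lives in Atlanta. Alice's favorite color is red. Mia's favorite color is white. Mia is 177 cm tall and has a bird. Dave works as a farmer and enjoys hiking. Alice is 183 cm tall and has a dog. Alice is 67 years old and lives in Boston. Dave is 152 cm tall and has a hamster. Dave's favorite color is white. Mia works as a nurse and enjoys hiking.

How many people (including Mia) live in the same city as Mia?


Mia lives in Atlanta. Count = 1

1
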